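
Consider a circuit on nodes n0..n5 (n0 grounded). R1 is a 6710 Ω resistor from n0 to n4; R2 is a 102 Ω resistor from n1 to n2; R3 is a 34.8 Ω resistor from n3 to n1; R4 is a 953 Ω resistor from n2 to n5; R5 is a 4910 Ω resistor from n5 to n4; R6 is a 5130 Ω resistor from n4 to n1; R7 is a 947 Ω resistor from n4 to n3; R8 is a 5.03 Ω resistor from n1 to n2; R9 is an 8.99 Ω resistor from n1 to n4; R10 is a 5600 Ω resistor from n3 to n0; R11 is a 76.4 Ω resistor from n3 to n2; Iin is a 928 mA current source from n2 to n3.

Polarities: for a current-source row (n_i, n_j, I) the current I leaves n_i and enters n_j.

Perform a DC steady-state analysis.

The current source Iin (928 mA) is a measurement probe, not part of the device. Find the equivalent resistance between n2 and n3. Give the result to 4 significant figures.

Apply KCL at each of the 5 non-ground nodes and solve the resulting linear system.
Node n1: branches {R2, R3, R6, R8, R9} → V_1 = -11.38
Node n2: branches {R2, R4, R8, R11, Iin} → V_2 = -14.34
Node n3: branches {R3, R7, R10, R11, Iin} → V_3 = 9.326
Node n4: branches {R1, R5, R6, R7, R9} → V_4 = -11.17
Node n5: branches {R4, R5} → V_5 = -13.82

R_eq = 25.50 Ω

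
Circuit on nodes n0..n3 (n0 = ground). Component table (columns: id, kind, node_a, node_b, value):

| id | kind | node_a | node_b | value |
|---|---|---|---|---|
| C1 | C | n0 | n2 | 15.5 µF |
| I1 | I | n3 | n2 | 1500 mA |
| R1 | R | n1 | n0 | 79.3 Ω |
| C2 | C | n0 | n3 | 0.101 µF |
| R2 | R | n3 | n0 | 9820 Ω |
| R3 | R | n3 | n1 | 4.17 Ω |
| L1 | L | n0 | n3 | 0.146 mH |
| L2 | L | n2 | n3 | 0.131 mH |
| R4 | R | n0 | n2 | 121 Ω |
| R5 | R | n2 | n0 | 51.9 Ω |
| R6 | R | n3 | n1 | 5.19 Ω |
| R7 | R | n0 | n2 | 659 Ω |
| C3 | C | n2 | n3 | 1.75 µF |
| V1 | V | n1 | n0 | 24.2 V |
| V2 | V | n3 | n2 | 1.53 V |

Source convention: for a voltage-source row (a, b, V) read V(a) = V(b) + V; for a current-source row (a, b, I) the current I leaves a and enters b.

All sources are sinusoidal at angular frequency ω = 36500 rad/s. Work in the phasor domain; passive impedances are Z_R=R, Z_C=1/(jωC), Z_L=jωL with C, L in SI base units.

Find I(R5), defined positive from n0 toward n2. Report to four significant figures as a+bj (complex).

-0.2488+0.1940j A

Element admittances at ω=36500 rad/s:
  Y(C1) = 0.000+0.5657j S between n0,n2
  I1: injects 1.5 A into n2 (from n3)
  Y(R1) = 0.01261+0.000j S between n1,n0
  Y(C2) = 0.000+0.003687j S between n0,n3
  Y(R2) = 0.0001018+0.000j S between n3,n0
  Y(R3) = 0.2398+0.000j S between n3,n1
  Y(L1) = 0.000-0.1877j S between n0,n3
  Y(L2) = 0.000-0.2091j S between n2,n3
  Y(R4) = 0.008264+0.000j S between n0,n2
  Y(R5) = 0.01927+0.000j S between n2,n0
  Y(R6) = 0.1927+0.000j S between n3,n1
  Y(R7) = 0.001517+0.000j S between n0,n2
  Y(C3) = 0.000+0.06388j S between n2,n3
  V1: constraint V(n1)−V(n0) = 24.2
  V2: constraint V(n3)−V(n2) = 1.53
Assemble and solve the 5×5 MNA system:
  V(n1)=24.20+0.000j  V(n2)=12.91-10.07j  V(n3)=14.44-10.07j
  i(V1)=-4.526-4.354j  i(V2)=4.571+7.234j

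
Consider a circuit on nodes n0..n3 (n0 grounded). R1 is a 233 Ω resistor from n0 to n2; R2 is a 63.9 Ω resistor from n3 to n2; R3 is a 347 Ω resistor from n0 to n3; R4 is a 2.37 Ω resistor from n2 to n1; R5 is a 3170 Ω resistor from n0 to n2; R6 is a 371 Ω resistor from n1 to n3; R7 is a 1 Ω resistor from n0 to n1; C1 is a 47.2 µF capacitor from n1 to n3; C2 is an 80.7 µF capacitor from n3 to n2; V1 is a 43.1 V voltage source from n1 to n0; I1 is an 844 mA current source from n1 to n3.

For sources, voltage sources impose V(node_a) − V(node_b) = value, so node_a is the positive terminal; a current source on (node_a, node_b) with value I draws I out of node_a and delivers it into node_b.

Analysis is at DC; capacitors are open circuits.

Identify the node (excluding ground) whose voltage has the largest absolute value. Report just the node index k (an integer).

Element admittances at DC:
  Y(R1) = 0.004292 S between n0,n2
  Y(R2) = 0.01565 S between n3,n2
  Y(R3) = 0.002882 S between n0,n3
  Y(R4) = 0.4219 S between n2,n1
  Y(R5) = 0.0003155 S between n0,n2
  Y(R6) = 0.002695 S between n1,n3
  Y(R7) = 1.000 S between n0,n1
  Y(C1) = 0.000 S between n1,n3
  Y(C2) = 0.000 S between n3,n2
  V1: constraint V(n1)−V(n0) = 43.1
  I1: injects 0.844 A into n3 (from n1)
Assemble and solve the 4×4 MNA system:
  V(n1)=43.10  V(n2)=43.87  V(n3)=77.58
  i(V1)=-43.53

3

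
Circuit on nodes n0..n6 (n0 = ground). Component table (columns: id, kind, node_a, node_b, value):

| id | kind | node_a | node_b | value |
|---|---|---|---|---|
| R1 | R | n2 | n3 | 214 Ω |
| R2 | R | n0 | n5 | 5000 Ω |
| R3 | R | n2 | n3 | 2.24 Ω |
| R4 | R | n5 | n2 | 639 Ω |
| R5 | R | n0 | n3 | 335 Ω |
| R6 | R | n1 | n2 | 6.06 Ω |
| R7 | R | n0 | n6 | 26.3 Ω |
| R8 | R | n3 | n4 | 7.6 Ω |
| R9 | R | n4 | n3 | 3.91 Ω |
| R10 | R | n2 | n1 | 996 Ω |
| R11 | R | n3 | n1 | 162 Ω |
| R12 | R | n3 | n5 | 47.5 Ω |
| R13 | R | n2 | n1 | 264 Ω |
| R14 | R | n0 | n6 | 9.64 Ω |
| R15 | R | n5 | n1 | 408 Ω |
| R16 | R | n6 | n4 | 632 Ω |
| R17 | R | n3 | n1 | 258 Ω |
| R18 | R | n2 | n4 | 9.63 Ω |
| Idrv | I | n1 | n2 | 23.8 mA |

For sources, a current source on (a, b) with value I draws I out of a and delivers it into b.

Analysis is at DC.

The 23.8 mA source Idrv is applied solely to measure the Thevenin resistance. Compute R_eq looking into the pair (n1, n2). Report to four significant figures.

R_eq = 5.500 Ω

Apply KCL at each of the 6 non-ground nodes and solve the resulting linear system.
Node n1: branches {R6, R10, R11, R13, R15, R17, Idrv} → V_1 = -0.1277
Node n2: branches {R1, R3, R4, R6, R10, R13, R18, Idrv} → V_2 = 0.003215
Node n3: branches {R1, R3, R5, R8, R9, R11, R12, R17} → V_3 = 0.0003143
Node n4: branches {R8, R9, R16, R18} → V_4 = 0.0009246
Node n5: branches {R2, R4, R12, R15} → V_5 = -0.01193
Node n6: branches {R7, R14, R16} → V_6 = 1.021e-05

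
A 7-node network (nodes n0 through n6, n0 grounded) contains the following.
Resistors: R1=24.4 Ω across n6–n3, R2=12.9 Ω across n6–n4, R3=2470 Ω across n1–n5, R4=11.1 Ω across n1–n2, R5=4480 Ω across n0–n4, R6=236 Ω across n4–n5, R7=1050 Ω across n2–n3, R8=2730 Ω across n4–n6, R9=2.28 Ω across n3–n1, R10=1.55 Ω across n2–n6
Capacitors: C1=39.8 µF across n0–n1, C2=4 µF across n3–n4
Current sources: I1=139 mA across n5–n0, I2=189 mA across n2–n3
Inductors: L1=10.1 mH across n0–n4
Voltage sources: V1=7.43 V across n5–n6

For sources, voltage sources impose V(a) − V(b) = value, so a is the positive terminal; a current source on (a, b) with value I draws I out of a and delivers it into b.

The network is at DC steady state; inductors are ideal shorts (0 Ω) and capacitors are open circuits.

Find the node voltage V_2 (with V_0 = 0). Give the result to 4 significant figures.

-2.172 V

Apply KCL at each of the 6 non-ground nodes and solve the resulting linear system.
Node n1: branches {C1, R3, R4, R9} → V_1 = -0.7809
Node n2: branches {I2, R4, R7, R10} → V_2 = -2.172
Node n3: branches {R1, I2, C2, R7, R9} → V_3 = -0.5008
Node n4: branches {R2, C2, R5, R6, R8, L1} → V_4 = 0.000
Node n5: branches {R3, I1, R6, V1} → V_5 = 5.354
Node n6: branches {R1, R2, R8, R10, V1} → V_6 = -2.076
Source currents: i(L1)=0.1390, i(V1)=-0.1642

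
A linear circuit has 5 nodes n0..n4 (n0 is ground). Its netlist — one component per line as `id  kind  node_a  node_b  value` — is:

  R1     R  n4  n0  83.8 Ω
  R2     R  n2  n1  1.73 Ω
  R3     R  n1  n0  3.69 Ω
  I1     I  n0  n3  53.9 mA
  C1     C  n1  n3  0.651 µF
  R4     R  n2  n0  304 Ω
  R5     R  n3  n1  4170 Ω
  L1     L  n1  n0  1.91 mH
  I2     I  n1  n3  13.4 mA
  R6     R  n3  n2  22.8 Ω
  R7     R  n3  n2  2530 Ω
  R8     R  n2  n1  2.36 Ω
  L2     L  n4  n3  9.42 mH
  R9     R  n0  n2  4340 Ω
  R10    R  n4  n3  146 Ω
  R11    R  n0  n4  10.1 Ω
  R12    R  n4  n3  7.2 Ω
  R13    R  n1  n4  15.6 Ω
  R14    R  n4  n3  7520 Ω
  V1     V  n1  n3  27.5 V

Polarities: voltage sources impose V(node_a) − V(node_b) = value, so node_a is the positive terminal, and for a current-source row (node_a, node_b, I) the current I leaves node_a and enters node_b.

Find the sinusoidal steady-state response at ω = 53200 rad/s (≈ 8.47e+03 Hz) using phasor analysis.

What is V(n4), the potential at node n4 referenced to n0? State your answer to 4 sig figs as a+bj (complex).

Element admittances at ω=53200 rad/s:
  Y(R1) = 0.01193+0.000j S between n4,n0
  Y(R2) = 0.5780+0.000j S between n2,n1
  Y(R3) = 0.2710+0.000j S between n1,n0
  I1: injects 0.0539 A into n3 (from n0)
  Y(C1) = 0.000+0.03463j S between n1,n3
  Y(R4) = 0.003289+0.000j S between n2,n0
  Y(R5) = 0.0002398+0.000j S between n3,n1
  Y(L1) = 0.000-0.009841j S between n1,n0
  I2: injects 0.0134 A into n3 (from n1)
  Y(R6) = 0.04386+0.000j S between n3,n2
  Y(R7) = 0.0003953+0.000j S between n3,n2
  Y(R8) = 0.4237+0.000j S between n2,n1
  Y(L2) = 0.000-0.001995j S between n4,n3
  Y(R9) = 0.0002304+0.000j S between n0,n2
  Y(R10) = 0.006849+0.000j S between n4,n3
  Y(R11) = 0.09901+0.000j S between n0,n4
  Y(R12) = 0.1389+0.000j S between n4,n3
  Y(R13) = 0.06410+0.000j S between n1,n4
  Y(R14) = 0.0001330+0.000j S between n4,n3
  V1: constraint V(n1)−V(n3) = 27.5
Assemble and solve the 5×5 MNA system:
  V(n1)=4.160+0.09099j  V(n2)=2.986+0.09069j  V(n3)=-23.34+0.09099j  V(n4)=-9.779+0.1439j
  i(V1)=-3.217-0.9331j

-9.779+0.1439j V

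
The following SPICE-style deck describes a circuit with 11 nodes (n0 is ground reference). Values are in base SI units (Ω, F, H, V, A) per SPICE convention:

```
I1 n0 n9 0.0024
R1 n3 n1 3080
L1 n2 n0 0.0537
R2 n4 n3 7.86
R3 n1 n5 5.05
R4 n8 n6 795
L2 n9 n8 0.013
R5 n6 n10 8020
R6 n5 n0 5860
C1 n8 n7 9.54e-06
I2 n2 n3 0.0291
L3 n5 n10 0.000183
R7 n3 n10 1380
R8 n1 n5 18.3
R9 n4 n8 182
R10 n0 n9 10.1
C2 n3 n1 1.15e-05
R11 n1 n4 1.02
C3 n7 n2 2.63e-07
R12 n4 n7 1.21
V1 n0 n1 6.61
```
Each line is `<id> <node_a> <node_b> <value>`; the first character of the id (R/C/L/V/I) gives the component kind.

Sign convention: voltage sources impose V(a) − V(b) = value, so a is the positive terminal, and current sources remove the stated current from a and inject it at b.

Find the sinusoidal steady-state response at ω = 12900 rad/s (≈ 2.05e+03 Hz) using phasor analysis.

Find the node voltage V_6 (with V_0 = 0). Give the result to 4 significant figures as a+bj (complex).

MNA unknowns: 10 node voltages V₁..V_10 plus 1 source current (V1)
I1: z[0]−=0.0024, z[9]+=0.0024
R1: Y=0.0003247+0.000j on G[3,1]
L1: Y=0.000-0.001444j on G[2,0]
R2: Y=0.1272+0.000j on G[4,3]
R3: Y=0.1980+0.000j on G[1,5]
R4: Y=0.001258+0.000j on G[8,6]
L2: Y=0.000-0.005963j on G[9,8]
R5: Y=0.0001247+0.000j on G[6,10]
R6: Y=0.0001706+0.000j on G[5,0]
C1: Y=0.000+0.1231j on G[8,7]
I2: z[2]−=0.0291, z[3]+=0.0291
L3: Y=0.000-0.4236j on G[5,10]
R7: Y=0.0007246+0.000j on G[3,10]
R8: Y=0.05464+0.000j on G[1,5]
R9: Y=0.005495+0.000j on G[4,8]
R10: Y=0.09901+0.000j on G[0,9]
C2: Y=0.000+0.1484j on G[3,1]
R11: Y=0.9804+0.000j on G[1,4]
C3: Y=0.000+0.003393j on G[7,2]
R12: Y=0.8264+0.000j on G[4,7]
V1: row V0−V1=6.61, i_V1 at 0,1
solve → V1=-6.610+0.000j, V2=-11.66+14.69j, V3=-6.561-0.1228j, V4=-6.647-0.06710j, V5=-6.606-0.0004332j, V6=-6.996-0.1679j, V7=-6.700-0.1373j, V8=-7.035-0.1845j, V9=-0.01235+0.4230j, V10=-6.605-0.0004731j
aux → i_V1=0.01646+0.05871j

-6.996-0.1679j V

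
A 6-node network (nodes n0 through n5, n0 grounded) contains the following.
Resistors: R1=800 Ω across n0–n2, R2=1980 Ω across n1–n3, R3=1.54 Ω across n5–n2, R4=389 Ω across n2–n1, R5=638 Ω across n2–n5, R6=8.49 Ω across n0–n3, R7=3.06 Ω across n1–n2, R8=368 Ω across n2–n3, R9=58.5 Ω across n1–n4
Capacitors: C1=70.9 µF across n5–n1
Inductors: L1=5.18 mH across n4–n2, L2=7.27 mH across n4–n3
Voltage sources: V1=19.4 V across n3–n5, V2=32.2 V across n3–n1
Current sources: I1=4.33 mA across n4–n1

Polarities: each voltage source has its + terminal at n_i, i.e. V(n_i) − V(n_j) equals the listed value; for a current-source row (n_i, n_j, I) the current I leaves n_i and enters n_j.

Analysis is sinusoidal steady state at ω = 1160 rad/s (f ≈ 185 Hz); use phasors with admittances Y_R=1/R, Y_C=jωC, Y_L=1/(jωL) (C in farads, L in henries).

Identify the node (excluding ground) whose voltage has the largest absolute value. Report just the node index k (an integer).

MNA unknowns: 5 node voltages V₁..V_5 plus 2 source currents (V1, V2)
R1: Y=0.001250+0.000j on G[0,2]
C1: Y=0.000+0.08224j on G[5,1]
R2: Y=0.0005051+0.000j on G[1,3]
L1: Y=0.000-0.1664j on G[4,2]
L2: Y=0.000-0.1186j on G[4,3]
R3: Y=0.6494+0.000j on G[5,2]
R4: Y=0.002571+0.000j on G[2,1]
R5: Y=0.001567+0.000j on G[2,5]
R6: Y=0.1178+0.000j on G[0,3]
R7: Y=0.3268+0.000j on G[1,2]
R8: Y=0.002717+0.000j on G[2,3]
R9: Y=0.01709+0.000j on G[1,4]
V1: row V3−V5=19.4, i_V1 at 3,5
V2: row V3−V1=32.2, i_V2 at 3,1
I1: z[4]−=0.00433, z[1]+=0.00433
solve → V1=-31.95+0.01727j, V2=-23.43-1.627j, V3=0.2486+0.01727j, V4=-13.70-2.053j, V5=-19.15+0.01727j
aux → i_V1=2.784+2.123j, i_V2=-3.140-0.4756j

1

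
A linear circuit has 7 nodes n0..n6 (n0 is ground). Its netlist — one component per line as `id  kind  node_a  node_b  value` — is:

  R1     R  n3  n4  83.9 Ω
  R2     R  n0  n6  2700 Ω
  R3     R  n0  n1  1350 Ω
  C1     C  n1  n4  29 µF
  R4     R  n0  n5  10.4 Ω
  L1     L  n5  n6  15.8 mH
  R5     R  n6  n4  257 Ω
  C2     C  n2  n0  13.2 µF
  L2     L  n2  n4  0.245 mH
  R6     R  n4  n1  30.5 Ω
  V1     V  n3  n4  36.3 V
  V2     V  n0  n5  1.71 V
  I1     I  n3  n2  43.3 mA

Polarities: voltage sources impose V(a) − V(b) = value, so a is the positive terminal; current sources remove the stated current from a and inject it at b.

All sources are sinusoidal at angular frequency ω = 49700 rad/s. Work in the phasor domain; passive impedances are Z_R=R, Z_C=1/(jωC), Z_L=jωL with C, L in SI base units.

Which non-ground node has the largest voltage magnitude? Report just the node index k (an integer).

Apply KCL at each of the 6 non-ground nodes and solve the resulting linear system.
Node n1: branches {R3, C1, R6} → V_1 = -0.02659-0.5272j
Node n2: branches {C2, L2, I1} → V_2 = 0.003844-7.568e-06j
Node n3: branches {R1, V1, I1} → V_3 = 36.27-0.5272j
Node n4: branches {R1, C1, R5, L2, R6, V1} → V_4 = -0.02686-0.5272j
Node n5: branches {R4, L1, V2} → V_5 = -1.710+0.000j
Node n6: branches {R2, L1, R5} → V_6 = -0.03065+0.02048j
Source currents: i(V1)=-0.4760+0.000j, i(V2)=-0.1644+0.002139j

3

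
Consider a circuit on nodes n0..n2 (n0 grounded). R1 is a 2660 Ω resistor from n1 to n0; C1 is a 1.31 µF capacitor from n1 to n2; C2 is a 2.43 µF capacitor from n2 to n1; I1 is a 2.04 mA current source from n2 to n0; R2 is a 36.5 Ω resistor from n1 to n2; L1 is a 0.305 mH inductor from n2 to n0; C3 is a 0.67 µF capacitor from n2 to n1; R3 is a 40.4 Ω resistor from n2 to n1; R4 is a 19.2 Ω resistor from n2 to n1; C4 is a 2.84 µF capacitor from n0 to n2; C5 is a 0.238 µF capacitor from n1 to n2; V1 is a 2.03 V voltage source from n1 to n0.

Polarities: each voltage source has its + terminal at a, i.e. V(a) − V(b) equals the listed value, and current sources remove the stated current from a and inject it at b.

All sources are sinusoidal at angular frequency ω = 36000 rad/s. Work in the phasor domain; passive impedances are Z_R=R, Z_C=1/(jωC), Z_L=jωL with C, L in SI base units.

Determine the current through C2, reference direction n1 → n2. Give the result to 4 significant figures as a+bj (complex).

MNA unknowns: 2 node voltages V₁..V_2 plus 1 source current (V1)
R1: Y=0.0003759+0.000j on G[1,0]
C1: Y=0.000+0.04716j on G[1,2]
C2: Y=0.000+0.08748j on G[2,1]
I1: z[2]−=0.00204, z[0]+=0.00204
R2: Y=0.02740+0.000j on G[1,2]
L1: Y=0.000-0.09107j on G[2,0]
C3: Y=0.000+0.02412j on G[2,1]
R3: Y=0.02475+0.000j on G[2,1]
R4: Y=0.05208+0.000j on G[2,1]
C4: Y=0.000+0.1022j on G[0,2]
C5: Y=0.000+0.008568j on G[1,2]
V1: row V1−V0=2.03, i_V1 at 1,0
solve → V1=2.030+0.000j, V2=1.930-0.04677j
aux → i_V1=-0.003325-0.02155j

-0.004092+0.008719j A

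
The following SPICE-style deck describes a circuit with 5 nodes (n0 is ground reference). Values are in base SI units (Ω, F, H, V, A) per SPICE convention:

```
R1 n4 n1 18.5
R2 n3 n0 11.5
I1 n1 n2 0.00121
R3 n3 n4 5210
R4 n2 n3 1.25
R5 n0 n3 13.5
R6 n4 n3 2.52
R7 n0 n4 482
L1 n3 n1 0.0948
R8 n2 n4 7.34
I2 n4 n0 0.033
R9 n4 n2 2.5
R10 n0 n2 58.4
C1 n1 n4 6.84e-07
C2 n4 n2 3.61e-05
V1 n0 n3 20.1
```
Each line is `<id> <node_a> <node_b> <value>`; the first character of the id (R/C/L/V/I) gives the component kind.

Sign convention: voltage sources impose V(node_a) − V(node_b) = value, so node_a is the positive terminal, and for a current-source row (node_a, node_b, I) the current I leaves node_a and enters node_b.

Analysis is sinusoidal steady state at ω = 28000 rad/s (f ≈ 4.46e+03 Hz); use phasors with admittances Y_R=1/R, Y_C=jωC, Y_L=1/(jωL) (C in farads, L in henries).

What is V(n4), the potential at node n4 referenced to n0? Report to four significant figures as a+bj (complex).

MNA unknowns: 4 node voltages V₁..V_4 plus 1 source current (V1)
R1: Y=0.05405+0.000j on G[4,1]
R2: Y=0.08696+0.000j on G[3,0]
I1: z[1]−=0.00121, z[2]+=0.00121
R3: Y=0.0001919+0.000j on G[3,4]
R4: Y=0.8000+0.000j on G[2,3]
R5: Y=0.07407+0.000j on G[0,3]
R6: Y=0.3968+0.000j on G[4,3]
R7: Y=0.002075+0.000j on G[0,4]
L1: Y=0.000-0.0003767j on G[3,1]
R8: Y=0.1362+0.000j on G[2,4]
I2: z[4]−=0.033, z[0]+=0.033
R9: Y=0.4000+0.000j on G[4,2]
R10: Y=0.01712+0.000j on G[0,2]
C1: Y=0.000+0.01915j on G[1,4]
C2: Y=0.000+1.011j on G[4,2]
V1: row V0−V3=20.1, i_V1 at 0,3
solve → V1=-19.86+0.05279j, V2=-19.79-0.02147j, V3=-20.10+0.000j, V4=-19.84+0.04417j
aux → i_V1=-3.584-0.0002759j

-19.84+0.04417j V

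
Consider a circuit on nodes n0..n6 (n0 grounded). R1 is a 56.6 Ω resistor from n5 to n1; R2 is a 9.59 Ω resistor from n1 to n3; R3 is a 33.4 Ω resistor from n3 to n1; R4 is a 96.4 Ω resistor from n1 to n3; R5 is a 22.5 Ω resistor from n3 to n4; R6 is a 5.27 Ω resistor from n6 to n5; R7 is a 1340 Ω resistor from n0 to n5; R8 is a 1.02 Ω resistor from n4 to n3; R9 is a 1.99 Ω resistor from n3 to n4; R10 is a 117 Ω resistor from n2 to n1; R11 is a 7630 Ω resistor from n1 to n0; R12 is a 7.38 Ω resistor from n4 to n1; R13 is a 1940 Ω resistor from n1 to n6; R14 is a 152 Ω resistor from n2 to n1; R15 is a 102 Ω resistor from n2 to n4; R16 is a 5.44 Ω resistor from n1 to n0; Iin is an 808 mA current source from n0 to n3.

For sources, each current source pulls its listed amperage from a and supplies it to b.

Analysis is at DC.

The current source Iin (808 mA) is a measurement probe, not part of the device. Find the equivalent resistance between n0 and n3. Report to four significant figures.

R_eq = 9.064 Ω

MNA unknowns: 6 node voltages V₁..V_6
R1: Y=0.01767 on G[5,1]
R2: Y=0.1043 on G[1,3]
R3: Y=0.02994 on G[3,1]
R4: Y=0.01037 on G[1,3]
R5: Y=0.04444 on G[3,4]
R6: Y=0.1898 on G[6,5]
R7: Y=0.0007463 on G[0,5]
R8: Y=0.9804 on G[4,3]
R9: Y=0.5025 on G[3,4]
R10: Y=0.008547 on G[2,1]
R11: Y=0.0001311 on G[1,0]
R12: Y=0.1355 on G[4,1]
R13: Y=0.0005155 on G[1,6]
R14: Y=0.006579 on G[2,1]
R15: Y=0.009804 on G[2,4]
R16: Y=0.1838 on G[1,0]
Iin: z[0]−=0.808, z[3]+=0.808
solve → V1=4.375, V2=5.437, V3=7.324, V4=7.074, V5=4.203, V6=4.203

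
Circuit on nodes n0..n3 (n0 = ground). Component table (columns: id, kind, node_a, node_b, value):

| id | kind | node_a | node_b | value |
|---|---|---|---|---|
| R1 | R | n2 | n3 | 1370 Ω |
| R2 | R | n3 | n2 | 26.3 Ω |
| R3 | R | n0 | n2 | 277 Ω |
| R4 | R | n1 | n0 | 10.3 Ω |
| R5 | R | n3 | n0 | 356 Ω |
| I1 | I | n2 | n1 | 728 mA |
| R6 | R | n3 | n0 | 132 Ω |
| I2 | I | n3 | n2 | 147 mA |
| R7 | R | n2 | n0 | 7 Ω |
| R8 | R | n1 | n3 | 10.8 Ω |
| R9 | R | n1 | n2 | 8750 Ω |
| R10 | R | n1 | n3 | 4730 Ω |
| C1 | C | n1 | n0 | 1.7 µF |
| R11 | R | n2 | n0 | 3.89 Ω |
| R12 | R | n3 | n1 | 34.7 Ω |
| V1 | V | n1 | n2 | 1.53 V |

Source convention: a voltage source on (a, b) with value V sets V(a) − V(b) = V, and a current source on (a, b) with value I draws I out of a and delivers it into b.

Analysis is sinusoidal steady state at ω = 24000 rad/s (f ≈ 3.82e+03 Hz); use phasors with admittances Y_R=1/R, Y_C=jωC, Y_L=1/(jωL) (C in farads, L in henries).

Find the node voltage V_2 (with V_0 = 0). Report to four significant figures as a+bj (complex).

MNA unknowns: 3 node voltages V₁..V_3 plus 1 source current (V1)
R1: Y=0.0007299+0.000j on G[2,3]
R2: Y=0.03802+0.000j on G[3,2]
R3: Y=0.003610+0.000j on G[0,2]
R4: Y=0.09709+0.000j on G[1,0]
R5: Y=0.002809+0.000j on G[3,0]
I1: z[2]−=0.728, z[1]+=0.728
R6: Y=0.007576+0.000j on G[3,0]
I2: z[3]−=0.147, z[2]+=0.147
R7: Y=0.1429+0.000j on G[2,0]
R8: Y=0.09259+0.000j on G[1,3]
R9: Y=0.0001143+0.000j on G[1,2]
R10: Y=0.0002114+0.000j on G[1,3]
C1: Y=0.000+0.04080j on G[1,0]
R11: Y=0.2571+0.000j on G[2,0]
R12: Y=0.02882+0.000j on G[3,1]
V1: row V1−V2=1.53, i_V1 at 1,2
solve → V1=1.226-0.09804j, V2=-0.3035-0.09804j, V3=-0.05621-0.09208j
aux → i_V1=0.4488-0.03980j

-0.3035-0.09804j V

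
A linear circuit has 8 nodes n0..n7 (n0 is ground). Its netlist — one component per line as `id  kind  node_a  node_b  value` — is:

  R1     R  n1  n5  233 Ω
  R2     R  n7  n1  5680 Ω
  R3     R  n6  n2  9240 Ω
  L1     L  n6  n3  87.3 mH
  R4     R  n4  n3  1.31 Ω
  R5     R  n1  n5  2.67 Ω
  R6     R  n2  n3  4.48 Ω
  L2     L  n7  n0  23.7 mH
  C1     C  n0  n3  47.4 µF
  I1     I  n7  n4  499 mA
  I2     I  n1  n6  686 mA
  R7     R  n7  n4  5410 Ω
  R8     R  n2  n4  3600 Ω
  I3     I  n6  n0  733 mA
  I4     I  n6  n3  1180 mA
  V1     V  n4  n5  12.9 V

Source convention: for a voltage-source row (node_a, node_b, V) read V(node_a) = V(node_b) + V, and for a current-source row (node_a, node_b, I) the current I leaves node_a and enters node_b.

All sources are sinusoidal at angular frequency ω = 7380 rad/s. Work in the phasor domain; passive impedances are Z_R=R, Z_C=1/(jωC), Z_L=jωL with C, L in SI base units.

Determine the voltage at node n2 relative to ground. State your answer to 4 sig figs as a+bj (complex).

-0.1176+0.2861j V

Element admittances at ω=7380 rad/s:
  Y(R1) = 0.004292+0.000j S between n1,n5
  Y(R2) = 0.0001761+0.000j S between n7,n1
  Y(R3) = 0.0001082+0.000j S between n6,n2
  Y(L1) = 0.000-0.001552j S between n6,n3
  Y(R4) = 0.7634+0.000j S between n4,n3
  Y(R5) = 0.3745+0.000j S between n1,n5
  Y(R6) = 0.2232+0.000j S between n2,n3
  Y(L2) = 0.000-0.005717j S between n7,n0
  Y(C1) = 0.000+0.3498j S between n0,n3
  I1: injects 0.499 A into n4 (from n7)
  I2: injects 0.686 A into n6 (from n1)
  Y(R7) = 0.0001848+0.000j S between n7,n4
  Y(R8) = 0.0002778+0.000j S between n2,n4
  I3: injects 0.733 A into n0 (from n6)
  I4: injects 1.18 A into n3 (from n6)
  V1: constraint V(n4)−V(n5) = 12.9
Assemble and solve the 8×8 MNA system:
  V(n1)=-15.04+0.5843j  V(n2)=-0.1176+0.2861j  V(n3)=-0.09080+0.6669j  V(n4)=-0.3348+0.6252j  V(n5)=-13.23+0.6252j  V(n6)=-54.92-786.0j  V(n7)=-5.555-87.40j
  i(V1)=0.6843+0.01549j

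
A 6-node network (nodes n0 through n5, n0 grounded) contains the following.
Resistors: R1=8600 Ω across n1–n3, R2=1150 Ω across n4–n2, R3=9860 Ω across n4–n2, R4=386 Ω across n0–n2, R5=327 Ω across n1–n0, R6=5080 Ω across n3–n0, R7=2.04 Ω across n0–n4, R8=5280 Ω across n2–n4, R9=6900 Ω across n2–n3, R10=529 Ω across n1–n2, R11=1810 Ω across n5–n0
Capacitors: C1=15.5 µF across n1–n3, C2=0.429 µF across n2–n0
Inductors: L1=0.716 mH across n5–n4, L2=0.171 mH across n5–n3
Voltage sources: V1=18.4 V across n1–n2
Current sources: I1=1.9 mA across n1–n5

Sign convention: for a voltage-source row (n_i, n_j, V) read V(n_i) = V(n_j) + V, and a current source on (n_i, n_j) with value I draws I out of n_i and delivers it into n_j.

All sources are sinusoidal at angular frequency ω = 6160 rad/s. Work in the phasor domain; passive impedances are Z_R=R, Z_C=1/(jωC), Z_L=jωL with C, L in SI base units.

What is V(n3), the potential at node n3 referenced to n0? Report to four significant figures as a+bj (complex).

Element admittances at ω=6160 rad/s:
  Y(R1) = 0.0001163+0.000j S between n1,n3
  Y(R2) = 0.0008696+0.000j S between n4,n2
  Y(C1) = 0.000+0.09548j S between n1,n3
  Y(R3) = 0.0001014+0.000j S between n4,n2
  Y(C2) = 0.000+0.002643j S between n2,n0
  Y(L1) = 0.000-0.2267j S between n5,n4
  Y(R4) = 0.002591+0.000j S between n0,n2
  Y(R5) = 0.003058+0.000j S between n1,n0
  Y(R6) = 0.0001969+0.000j S between n3,n0
  Y(R7) = 0.4902+0.000j S between n0,n4
  Y(R8) = 0.0001894+0.000j S between n2,n4
  Y(R9) = 0.0001449+0.000j S between n2,n3
  Y(R10) = 0.001890+0.000j S between n1,n2
  Y(R11) = 0.0005525+0.000j S between n5,n0
  Y(L2) = 0.000-0.9493j S between n5,n3
  V1: constraint V(n1)−V(n2) = 18.4
  I1: injects 0.0019 A into n5 (from n1)
Assemble and solve the 6×6 MNA system:
  V(n1)=0.3434-0.2400j  V(n2)=-18.06-0.2400j  V(n3)=-0.1766+0.4594j  V(n4)=0.09220+0.09948j  V(n5)=-0.1246+0.3917j
  i(V1)=-0.1046-0.04883j

-0.1766+0.4594j V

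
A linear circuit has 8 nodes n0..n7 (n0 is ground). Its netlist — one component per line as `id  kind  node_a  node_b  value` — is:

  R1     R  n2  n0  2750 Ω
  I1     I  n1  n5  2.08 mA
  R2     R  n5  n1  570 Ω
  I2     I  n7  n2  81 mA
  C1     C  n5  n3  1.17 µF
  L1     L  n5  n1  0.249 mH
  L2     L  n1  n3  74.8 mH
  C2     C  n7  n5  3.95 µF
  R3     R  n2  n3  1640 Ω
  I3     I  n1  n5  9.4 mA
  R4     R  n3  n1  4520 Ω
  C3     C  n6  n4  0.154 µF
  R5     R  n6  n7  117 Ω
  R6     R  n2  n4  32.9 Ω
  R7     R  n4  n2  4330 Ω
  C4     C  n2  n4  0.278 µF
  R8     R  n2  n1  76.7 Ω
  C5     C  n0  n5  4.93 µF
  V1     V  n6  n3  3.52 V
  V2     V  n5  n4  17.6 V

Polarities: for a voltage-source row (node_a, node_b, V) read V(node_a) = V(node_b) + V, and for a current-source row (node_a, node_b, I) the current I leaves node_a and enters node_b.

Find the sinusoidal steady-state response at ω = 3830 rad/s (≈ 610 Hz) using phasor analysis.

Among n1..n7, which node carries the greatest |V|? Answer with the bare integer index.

4

MNA unknowns: 7 node voltages V₁..V_7 plus 2 source currents (V1, V2)
R1: Y=0.0003636+0.000j on G[2,0]
I1: z[1]−=0.00208, z[5]+=0.00208
R2: Y=0.001754+0.000j on G[5,1]
I2: z[7]−=0.081, z[2]+=0.081
C1: Y=0.000+0.004481j on G[5,3]
L1: Y=0.000-1.049j on G[5,1]
L2: Y=0.000-0.003491j on G[1,3]
C2: Y=0.000+0.01513j on G[7,5]
R3: Y=0.0006098+0.000j on G[2,3]
I3: z[1]−=0.0094, z[5]+=0.0094
R4: Y=0.0002212+0.000j on G[3,1]
C3: Y=0.000+0.0005898j on G[6,4]
R5: Y=0.008547+0.000j on G[6,7]
R6: Y=0.03040+0.000j on G[2,4]
R7: Y=0.0002309+0.000j on G[4,2]
C4: Y=0.000+0.001065j on G[2,4]
R8: Y=0.01304+0.000j on G[2,1]
C5: Y=0.000+0.01888j on G[0,5]
V1: row V6−V3=3.52, i_V1 at 6,3
V2: row V5−V4=17.6, i_V2 at 5,4
solve → V1=-0.006687-0.3247j, V2=-10.31-0.3525j, V3=-3.833+3.823j, V4=-17.59-0.1986j, V5=0.006789-0.1986j, V6=-0.3127+3.823j, V7=-0.6414+4.970j
aux → i_V1=-0.0004372-0.0003867j, i_V2=-0.2207-0.01323j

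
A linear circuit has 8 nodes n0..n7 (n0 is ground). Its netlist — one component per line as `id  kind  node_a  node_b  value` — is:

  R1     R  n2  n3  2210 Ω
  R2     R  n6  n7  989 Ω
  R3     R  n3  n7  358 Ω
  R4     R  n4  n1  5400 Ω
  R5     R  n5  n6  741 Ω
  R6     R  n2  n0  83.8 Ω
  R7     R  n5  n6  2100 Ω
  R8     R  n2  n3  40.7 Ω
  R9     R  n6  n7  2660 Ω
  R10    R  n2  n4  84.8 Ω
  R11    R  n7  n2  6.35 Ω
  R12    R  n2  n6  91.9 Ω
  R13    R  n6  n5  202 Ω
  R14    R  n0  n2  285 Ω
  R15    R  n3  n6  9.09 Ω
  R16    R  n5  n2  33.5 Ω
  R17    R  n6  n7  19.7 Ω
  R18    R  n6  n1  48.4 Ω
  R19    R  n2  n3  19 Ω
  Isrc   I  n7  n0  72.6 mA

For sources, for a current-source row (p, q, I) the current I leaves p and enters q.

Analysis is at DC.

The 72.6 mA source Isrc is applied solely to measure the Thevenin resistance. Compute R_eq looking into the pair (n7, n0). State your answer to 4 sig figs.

R_eq = 70.10 Ω

Element admittances at DC:
  Y(R1) = 0.0004525 S between n2,n3
  Y(R2) = 0.001011 S between n6,n7
  Y(R3) = 0.002793 S between n3,n7
  Y(R4) = 0.0001852 S between n4,n1
  Y(R5) = 0.001350 S between n5,n6
  Y(R6) = 0.01193 S between n2,n0
  Y(R7) = 0.0004762 S between n5,n6
  Y(R8) = 0.02457 S between n2,n3
  Y(R9) = 0.0003759 S between n6,n7
  Y(R10) = 0.01179 S between n2,n4
  Y(R11) = 0.1575 S between n7,n2
  Y(R12) = 0.01088 S between n2,n6
  Y(R13) = 0.004950 S between n6,n5
  Y(R14) = 0.003509 S between n0,n2
  Y(R15) = 0.1100 S between n3,n6
  Y(R16) = 0.02985 S between n5,n2
  Y(R17) = 0.05076 S between n6,n7
  Y(R18) = 0.02066 S between n6,n1
  Y(R19) = 0.05263 S between n2,n3
  Isrc: injects 0.0726 A into n0 (from n7)
Assemble and solve the 7×7 MNA system:
  V(n1)=-4.881  V(n2)=-4.701  V(n3)=-4.812  V(n4)=-4.704  V(n5)=-4.735  V(n6)=-4.882  V(n7)=-5.089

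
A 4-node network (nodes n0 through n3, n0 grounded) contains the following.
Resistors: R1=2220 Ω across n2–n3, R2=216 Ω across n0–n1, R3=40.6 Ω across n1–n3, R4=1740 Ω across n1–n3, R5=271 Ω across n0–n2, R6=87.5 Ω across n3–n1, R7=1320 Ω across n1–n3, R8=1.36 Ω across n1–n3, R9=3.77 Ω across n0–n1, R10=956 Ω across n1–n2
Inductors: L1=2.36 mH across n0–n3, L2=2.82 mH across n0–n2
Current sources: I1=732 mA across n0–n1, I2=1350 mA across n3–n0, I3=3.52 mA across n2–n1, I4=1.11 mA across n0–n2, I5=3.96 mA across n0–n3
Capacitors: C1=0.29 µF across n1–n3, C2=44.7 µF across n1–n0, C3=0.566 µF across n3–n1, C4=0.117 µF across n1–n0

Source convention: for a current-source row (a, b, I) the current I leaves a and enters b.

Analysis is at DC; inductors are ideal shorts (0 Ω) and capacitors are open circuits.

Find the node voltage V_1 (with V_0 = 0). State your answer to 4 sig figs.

0.7048 V

Element admittances at DC:
  Y(R1) = 0.0004505 S between n2,n3
  Y(R2) = 0.004630 S between n0,n1
  Y(R3) = 0.02463 S between n1,n3
  L1: short n0↔n3 (DC inductor)
  I1: injects 0.732 A into n1 (from n0)
  Y(R4) = 0.0005747 S between n1,n3
  Y(R5) = 0.003690 S between n0,n2
  Y(C1) = 0.000 S between n1,n3
  Y(R6) = 0.01143 S between n3,n1
  Y(R7) = 0.0007576 S between n1,n3
  Y(R8) = 0.7353 S between n1,n3
  Y(R9) = 0.2653 S between n0,n1
  Y(C2) = 0.000 S between n1,n0
  I2: injects 1.35 A into n0 (from n3)
  I3: injects 0.00352 A into n1 (from n2)
  Y(C3) = 0.000 S between n3,n1
  Y(R10) = 0.001046 S between n1,n2
  I4: injects 0.00111 A into n2 (from n0)
  Y(C4) = 0.000 S between n1,n0
  L2: short n0↔n2 (DC inductor)
  I5: injects 0.00396 A into n3 (from n0)
Assemble and solve the 5×5 MNA system:
  V(n1)=0.7048  V(n2)=0.000  V(n3)=0.000
  i(L1)=0.8015  i(L2)=0.001673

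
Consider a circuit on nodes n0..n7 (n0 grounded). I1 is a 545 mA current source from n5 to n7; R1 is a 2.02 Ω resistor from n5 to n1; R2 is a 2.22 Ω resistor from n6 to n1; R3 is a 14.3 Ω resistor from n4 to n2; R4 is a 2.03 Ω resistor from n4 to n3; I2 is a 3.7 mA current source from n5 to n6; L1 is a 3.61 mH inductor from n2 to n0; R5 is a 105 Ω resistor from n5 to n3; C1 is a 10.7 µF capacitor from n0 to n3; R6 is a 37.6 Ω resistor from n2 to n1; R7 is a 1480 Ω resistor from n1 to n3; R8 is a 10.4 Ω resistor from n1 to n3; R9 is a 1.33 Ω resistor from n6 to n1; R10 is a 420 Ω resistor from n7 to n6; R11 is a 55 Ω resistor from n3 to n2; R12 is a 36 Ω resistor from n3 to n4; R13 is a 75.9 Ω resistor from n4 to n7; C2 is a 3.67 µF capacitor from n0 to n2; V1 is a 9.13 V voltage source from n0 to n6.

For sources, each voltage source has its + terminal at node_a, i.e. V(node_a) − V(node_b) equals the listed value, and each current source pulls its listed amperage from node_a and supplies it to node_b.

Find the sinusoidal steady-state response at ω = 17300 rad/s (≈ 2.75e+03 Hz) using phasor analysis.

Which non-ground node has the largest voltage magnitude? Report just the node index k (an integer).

Apply KCL at each of the 7 non-ground nodes and solve the resulting linear system.
Node n1: branches {R1, R2, R6, R7, R8, R9} → V_1 = -8.750+0.2397j
Node n2: branches {R3, L1, R6, R11, C2} → V_2 = -1.478+2.505j
Node n3: branches {R4, R5, C1, R7, R8, R11, R12} → V_3 = -1.204+2.387j
Node n4: branches {R3, R4, R12, R13} → V_4 = -0.4842+2.393j
Node n5: branches {I1, R1, I2, R5} → V_5 = -9.696+0.2803j
Node n6: branches {R2, I2, R9, R10, V1} → V_6 = -9.130+0.000j
Node n7: branches {I1, R10, R13} → V_7 = 33.23+2.027j
Source currents: i(V1)=-0.5608-0.2931j

7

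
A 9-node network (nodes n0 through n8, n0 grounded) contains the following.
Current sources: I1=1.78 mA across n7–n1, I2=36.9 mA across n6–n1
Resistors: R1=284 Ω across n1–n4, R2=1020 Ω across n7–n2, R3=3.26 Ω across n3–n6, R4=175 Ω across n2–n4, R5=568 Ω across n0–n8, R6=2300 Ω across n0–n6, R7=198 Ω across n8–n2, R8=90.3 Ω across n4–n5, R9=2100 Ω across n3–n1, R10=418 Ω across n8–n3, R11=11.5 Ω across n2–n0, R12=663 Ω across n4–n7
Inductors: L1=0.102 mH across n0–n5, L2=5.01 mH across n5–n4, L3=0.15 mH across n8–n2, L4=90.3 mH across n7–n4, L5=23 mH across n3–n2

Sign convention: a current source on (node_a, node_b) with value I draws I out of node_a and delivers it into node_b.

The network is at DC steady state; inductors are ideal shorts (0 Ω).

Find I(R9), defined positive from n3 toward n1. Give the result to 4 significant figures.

MNA unknowns: 8 node voltages V₁..V_8 plus 5 source currents (L1, L2, L3, L4, L5)
I1: z[7]−=0.00178, z[1]+=0.00178
R1: Y=0.003521 on G[1,4]
R2: Y=0.0009804 on G[7,2]
L1: row V0−V5=0, i_L1 at 0,5
R3: Y=0.3067 on G[3,6]
R4: Y=0.005714 on G[2,4]
R5: Y=0.001761 on G[0,8]
L2: row V5−V4=0, i_L2 at 5,4
R6: Y=0.0004348 on G[0,6]
L3: row V8−V2=0, i_L3 at 8,2
R7: Y=0.005051 on G[8,2]
R8: Y=0.01107 on G[4,5]
R9: Y=0.0004762 on G[3,1]
L4: row V7−V4=0, i_L4 at 7,4
L5: row V3−V2=0, i_L5 at 3,2
R10: Y=0.002392 on G[8,3]
R11: Y=0.08696 on G[2,0]
R12: Y=0.001508 on G[4,7]
I2: z[6]−=0.0369, z[1]+=0.0369
solve → V1=9.637, V2=-0.3349, V3=-0.3349, V4=0.000, V5=0.000, V6=-0.4546, V7=0.000, V8=-0.3349
aux → i_L1=-0.02991, i_L2=-0.02991, i_L3=0.0005896, i_L4=-0.002108, i_L5=-0.03195

-0.004748 A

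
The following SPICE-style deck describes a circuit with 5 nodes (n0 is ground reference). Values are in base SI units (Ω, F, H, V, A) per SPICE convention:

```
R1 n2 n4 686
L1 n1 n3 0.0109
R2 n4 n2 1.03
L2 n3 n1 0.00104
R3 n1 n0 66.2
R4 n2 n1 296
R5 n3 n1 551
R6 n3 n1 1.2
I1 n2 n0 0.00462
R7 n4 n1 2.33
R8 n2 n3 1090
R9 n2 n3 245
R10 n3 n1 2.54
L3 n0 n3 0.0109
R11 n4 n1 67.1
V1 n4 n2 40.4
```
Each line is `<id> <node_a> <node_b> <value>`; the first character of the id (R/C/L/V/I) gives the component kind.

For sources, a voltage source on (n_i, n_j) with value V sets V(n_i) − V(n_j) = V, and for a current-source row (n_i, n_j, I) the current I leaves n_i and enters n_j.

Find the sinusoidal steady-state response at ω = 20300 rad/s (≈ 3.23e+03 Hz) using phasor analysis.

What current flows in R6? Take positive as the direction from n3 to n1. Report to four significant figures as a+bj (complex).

MNA unknowns: 4 node voltages V₁..V_4 plus 1 source current (V1)
R1: Y=0.001458+0.000j on G[2,4]
L1: Y=0.000-0.004519j on G[1,3]
R2: Y=0.9709+0.000j on G[4,2]
L2: Y=0.000-0.04737j on G[3,1]
R3: Y=0.01511+0.000j on G[1,0]
R4: Y=0.003378+0.000j on G[2,1]
R5: Y=0.001815+0.000j on G[3,1]
R6: Y=0.8333+0.000j on G[3,1]
I1: z[2]−=0.00462, z[0]+=0.00462
R7: Y=0.4292+0.000j on G[4,1]
R8: Y=0.0009174+0.000j on G[2,3]
R9: Y=0.004082+0.000j on G[2,3]
R10: Y=0.3937+0.000j on G[3,1]
L3: Y=0.000-0.004519j on G[0,3]
R11: Y=0.01490+0.000j on G[4,1]
V1: row V4−V2=40.4, i_V1 at 4,2
solve → V1=-0.2653-0.1272j, V2=-39.93-0.1273j, V3=-0.4252-0.1355j, V4=0.4707-0.1273j
aux → i_V1=-39.61+4.063e-05j

-0.1332-0.006900j A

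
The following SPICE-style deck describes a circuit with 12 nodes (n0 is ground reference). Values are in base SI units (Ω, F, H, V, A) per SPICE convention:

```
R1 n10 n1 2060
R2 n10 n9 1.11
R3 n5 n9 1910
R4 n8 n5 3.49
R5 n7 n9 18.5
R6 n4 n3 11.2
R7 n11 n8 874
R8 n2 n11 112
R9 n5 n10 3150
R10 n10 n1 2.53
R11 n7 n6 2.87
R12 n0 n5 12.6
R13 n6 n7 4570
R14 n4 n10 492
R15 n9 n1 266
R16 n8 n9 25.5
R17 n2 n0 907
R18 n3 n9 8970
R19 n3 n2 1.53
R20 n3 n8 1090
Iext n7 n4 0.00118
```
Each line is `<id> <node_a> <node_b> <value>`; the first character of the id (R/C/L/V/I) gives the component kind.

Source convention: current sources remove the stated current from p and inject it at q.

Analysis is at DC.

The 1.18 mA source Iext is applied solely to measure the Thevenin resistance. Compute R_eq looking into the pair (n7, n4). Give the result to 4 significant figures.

R_eq = 224.9 Ω

Apply KCL at each of the 11 non-ground nodes and solve the resulting linear system.
Node n1: branches {R1, R10, R15} → V_1 = -0.01968
Node n2: branches {R8, R17, R19} → V_2 = 0.2149
Node n3: branches {R6, R18, R19, R20} → V_3 = 0.2156
Node n4: branches {R6, R14, Iext} → V_4 = 0.2233
Node n5: branches {R3, R4, R9, R12} → V_5 = -0.002985
Node n6: branches {R11, R13} → V_6 = -0.04205
Node n7: branches {R5, R11, R13, Iext} → V_7 = -0.04205
Node n8: branches {R4, R7, R16, R20} → V_8 = -0.003762
Node n9: branches {R2, R3, R5, R15, R16, R18} → V_9 = -0.02022
Node n10: branches {R1, R2, R9, R10, R14} → V_10 = -0.01967
Node n11: branches {R7, R8} → V_11 = 0.1901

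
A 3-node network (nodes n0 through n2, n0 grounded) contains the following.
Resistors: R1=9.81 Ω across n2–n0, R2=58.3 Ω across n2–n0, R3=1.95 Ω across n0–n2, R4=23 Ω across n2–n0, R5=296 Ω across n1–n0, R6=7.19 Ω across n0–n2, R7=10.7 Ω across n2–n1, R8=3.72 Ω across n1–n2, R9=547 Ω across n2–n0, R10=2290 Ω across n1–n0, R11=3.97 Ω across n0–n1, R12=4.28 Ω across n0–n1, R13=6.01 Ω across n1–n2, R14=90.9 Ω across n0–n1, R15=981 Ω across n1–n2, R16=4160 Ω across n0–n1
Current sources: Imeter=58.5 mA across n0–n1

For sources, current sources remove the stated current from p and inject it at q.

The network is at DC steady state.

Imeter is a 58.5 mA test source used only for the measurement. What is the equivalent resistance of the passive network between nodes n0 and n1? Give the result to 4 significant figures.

R_eq = 1.217 Ω

MNA unknowns: 2 node voltages V₁..V_2
R1: Y=0.1019 on G[2,0]
R2: Y=0.01715 on G[2,0]
R3: Y=0.5128 on G[0,2]
R4: Y=0.04348 on G[2,0]
R5: Y=0.003378 on G[1,0]
R6: Y=0.1391 on G[0,2]
R7: Y=0.09346 on G[2,1]
R8: Y=0.2688 on G[1,2]
R9: Y=0.001828 on G[2,0]
R10: Y=0.0004367 on G[1,0]
R11: Y=0.2519 on G[0,1]
R12: Y=0.2336 on G[0,1]
R13: Y=0.1664 on G[1,2]
R14: Y=0.01100 on G[0,1]
R15: Y=0.001019 on G[1,2]
R16: Y=0.0002404 on G[0,1]
Imeter: z[0]−=0.0585, z[1]+=0.0585
solve → V1=0.07118, V2=0.02801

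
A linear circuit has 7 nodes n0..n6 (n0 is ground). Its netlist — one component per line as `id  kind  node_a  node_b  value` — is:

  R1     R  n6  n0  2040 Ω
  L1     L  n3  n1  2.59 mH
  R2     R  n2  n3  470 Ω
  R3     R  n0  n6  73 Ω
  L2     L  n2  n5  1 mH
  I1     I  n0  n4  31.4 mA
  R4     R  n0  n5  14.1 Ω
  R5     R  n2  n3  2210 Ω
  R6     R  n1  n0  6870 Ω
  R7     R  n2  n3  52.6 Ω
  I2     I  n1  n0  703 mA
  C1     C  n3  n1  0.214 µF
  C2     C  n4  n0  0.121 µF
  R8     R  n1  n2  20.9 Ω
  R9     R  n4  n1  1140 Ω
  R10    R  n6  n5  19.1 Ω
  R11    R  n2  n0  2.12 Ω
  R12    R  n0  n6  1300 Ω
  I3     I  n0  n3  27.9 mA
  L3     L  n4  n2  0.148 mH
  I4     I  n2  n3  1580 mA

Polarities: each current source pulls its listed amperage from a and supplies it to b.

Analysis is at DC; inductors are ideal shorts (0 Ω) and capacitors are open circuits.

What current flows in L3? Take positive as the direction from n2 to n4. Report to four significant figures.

Element admittances at DC:
  Y(R1) = 0.0004902 S between n6,n0
  L1: short n3↔n1 (DC inductor)
  Y(R2) = 0.002128 S between n2,n3
  Y(R3) = 0.01370 S between n0,n6
  L2: short n2↔n5 (DC inductor)
  I1: injects 0.0314 A into n4 (from n0)
  Y(R4) = 0.07092 S between n0,n5
  Y(R5) = 0.0004525 S between n2,n3
  Y(R6) = 0.0001456 S between n1,n0
  Y(R7) = 0.01901 S between n2,n3
  I2: injects 0.703 A into n0 (from n1)
  Y(C1) = 0.000 S between n3,n1
  Y(C2) = 0.000 S between n4,n0
  Y(R8) = 0.04785 S between n1,n2
  Y(R9) = 0.0008772 S between n4,n1
  Y(R10) = 0.05236 S between n6,n5
  Y(R11) = 0.4717 S between n2,n0
  Y(R12) = 0.0007692 S between n0,n6
  I3: injects 0.0279 A into n3 (from n0)
  L3: short n4↔n2 (DC inductor)
  I4: injects 1.58 A into n3 (from n2)
Assemble and solve the 9×9 MNA system:
  V(n1)=11.68  V(n2)=-1.164  V(n3)=11.68  V(n4)=-1.164  V(n5)=-1.164  V(n6)=-0.9057
  i(L1)=1.331  i(L2)=-0.09613  i(L3)=0.04267

-0.04267 A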